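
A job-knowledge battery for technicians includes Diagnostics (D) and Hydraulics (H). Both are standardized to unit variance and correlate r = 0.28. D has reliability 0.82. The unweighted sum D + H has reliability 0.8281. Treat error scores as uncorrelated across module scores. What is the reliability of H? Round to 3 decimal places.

0.740

Var(D+H) = 2 + 2·0.28 = 2.560.
True-score variance = ρ_D + ρ_H + 2·0.28, so 0.8281 = (0.82 + ρ_H + 0.56) / 2.560.
ρ_H = 0.8281·2.560 − 0.82 − 0.56 = 0.740.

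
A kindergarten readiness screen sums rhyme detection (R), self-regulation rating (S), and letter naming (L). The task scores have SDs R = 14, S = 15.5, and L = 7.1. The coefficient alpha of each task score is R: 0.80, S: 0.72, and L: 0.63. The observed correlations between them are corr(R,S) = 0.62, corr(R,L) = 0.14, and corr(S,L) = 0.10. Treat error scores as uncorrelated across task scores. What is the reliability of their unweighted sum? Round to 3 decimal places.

Var(R+S+L) = 14² + 15.5² + 7.1² + 2·[14·15.5·0.62 + 14·7.1·0.14 + 15.5·7.1·0.10] = 486.66 + 318.922 = 805.582.
Under uncorrelated errors the observed covariances equal the true-score covariances, so only the own-variance terms attenuate.
True-score variance = [14²·0.80 + 15.5²·0.72 + 7.1²·0.63] + 318.922 = 361.538 + 318.922 = 680.46.
Reliability = 680.46 / 805.582 = 0.845.

0.845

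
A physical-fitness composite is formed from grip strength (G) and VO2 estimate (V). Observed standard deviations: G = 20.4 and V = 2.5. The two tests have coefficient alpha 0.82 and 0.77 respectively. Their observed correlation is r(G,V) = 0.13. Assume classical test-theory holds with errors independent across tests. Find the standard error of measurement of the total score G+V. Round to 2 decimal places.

8.74

Var(total) = 422.41 + 13.26 = 435.67.
True-score variance = 346.064 + 13.26 = 359.324, so reliability = 0.8248.
Error variance = 435.67 − 359.324 = 76.3463; SEM = √76.3463 = 8.74.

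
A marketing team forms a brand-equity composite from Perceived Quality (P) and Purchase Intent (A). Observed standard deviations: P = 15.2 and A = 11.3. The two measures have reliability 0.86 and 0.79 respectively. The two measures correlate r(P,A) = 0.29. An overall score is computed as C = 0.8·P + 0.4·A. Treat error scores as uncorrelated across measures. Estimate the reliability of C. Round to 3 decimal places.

Var(C) = 0.8²·15.2² + 0.4²·11.3² + 2·[0.32·15.2·11.3·0.29] = 168.296 + 31.8787 = 200.175.
Because errors are independent across components, Cov(Tᵢ,Tⱼ) = Cov(Xᵢ,Xⱼ); the off-diagonal part of the true-score variance is the same as above.
True-score variance = [0.8²·15.2²·0.86 + 0.4²·11.3²·0.79] + 31.8787 = 143.304 + 31.8787 = 175.183.
Reliability = 175.183 / 200.175 = 0.875.

0.875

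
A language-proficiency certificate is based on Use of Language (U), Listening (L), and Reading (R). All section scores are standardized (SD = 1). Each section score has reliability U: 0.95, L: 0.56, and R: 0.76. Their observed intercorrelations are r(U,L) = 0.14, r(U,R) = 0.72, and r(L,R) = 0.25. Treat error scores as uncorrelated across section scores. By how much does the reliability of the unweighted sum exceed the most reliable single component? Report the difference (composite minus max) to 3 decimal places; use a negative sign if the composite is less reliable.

Var(sum) = 3 + 2.22 = 5.22; true-score variance = 2.27 + 2.22 = 4.49; composite reliability = 0.8602.
Max component reliability = 0.9500.
Difference = 0.8602 − 0.9500 = -0.090.

-0.090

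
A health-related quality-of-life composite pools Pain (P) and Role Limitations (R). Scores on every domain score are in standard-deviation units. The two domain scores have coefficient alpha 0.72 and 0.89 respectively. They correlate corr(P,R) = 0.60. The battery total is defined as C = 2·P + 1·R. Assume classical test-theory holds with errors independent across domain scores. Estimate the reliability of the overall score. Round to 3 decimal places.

Var(C) = 2² + 1 + 2·[2·0.60] = 5 + 2.4 = 7.4.
With uncorrelated errors the cross-covariances are all true-score covariance, so they carry over unchanged; only the diagonal terms shrink to ρᵢσᵢ².
True-score variance = [2²·0.72 + 0.89] + 2.4 = 3.77 + 2.4 = 6.17.
Reliability = 6.17 / 7.4 = 0.834.

0.834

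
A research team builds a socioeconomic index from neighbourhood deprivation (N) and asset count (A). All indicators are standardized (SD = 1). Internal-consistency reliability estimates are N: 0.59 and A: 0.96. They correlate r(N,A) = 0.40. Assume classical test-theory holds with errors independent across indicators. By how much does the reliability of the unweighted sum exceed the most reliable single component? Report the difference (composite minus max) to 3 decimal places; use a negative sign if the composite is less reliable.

-0.121

Var(sum) = 2 + 0.8 = 2.8; true-score variance = 1.55 + 0.8 = 2.35; composite reliability = 0.8393.
Max component reliability = 0.9600.
Difference = 0.8393 − 0.9600 = -0.121.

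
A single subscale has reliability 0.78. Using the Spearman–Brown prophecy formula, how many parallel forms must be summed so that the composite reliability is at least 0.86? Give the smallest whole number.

k ≥ ρ*(1−ρ₁)/(ρ₁(1−ρ*)) = 0.86·0.22 / (0.78·0.14) = 1.733.
Smallest integer k = 2.

2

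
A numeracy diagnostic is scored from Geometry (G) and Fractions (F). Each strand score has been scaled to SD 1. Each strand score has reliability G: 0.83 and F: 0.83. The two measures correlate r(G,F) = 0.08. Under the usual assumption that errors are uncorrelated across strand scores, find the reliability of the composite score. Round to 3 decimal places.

Var(G+F) = 2 + 2·[0.08] = 2 + 0.16 = 2.16.
With uncorrelated errors the cross-covariances are all true-score covariance, so they carry over unchanged; only the diagonal terms shrink to ρᵢσᵢ².
True-score variance = [0.83 + 0.83] + 0.16 = 1.66 + 0.16 = 1.82.
Reliability = 1.82 / 2.16 = 0.843.

0.843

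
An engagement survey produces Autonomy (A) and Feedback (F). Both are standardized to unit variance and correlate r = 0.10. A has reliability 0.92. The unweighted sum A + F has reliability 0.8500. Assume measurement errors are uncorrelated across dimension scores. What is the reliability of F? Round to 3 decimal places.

Var(A+F) = 2 + 2·0.10 = 2.200.
True-score variance = ρ_A + ρ_F + 2·0.10, so 0.8500 = (0.92 + ρ_F + 0.20) / 2.200.
ρ_F = 0.8500·2.200 − 0.92 − 0.20 = 0.750.

0.750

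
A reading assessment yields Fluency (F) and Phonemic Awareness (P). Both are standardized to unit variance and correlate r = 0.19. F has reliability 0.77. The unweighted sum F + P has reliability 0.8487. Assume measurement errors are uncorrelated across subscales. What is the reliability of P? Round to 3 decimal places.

0.870

Var(F+P) = 2 + 2·0.19 = 2.380.
True-score variance = ρ_F + ρ_P + 2·0.19, so 0.8487 = (0.77 + ρ_P + 0.38) / 2.380.
ρ_P = 0.8487·2.380 − 0.77 − 0.38 = 0.870.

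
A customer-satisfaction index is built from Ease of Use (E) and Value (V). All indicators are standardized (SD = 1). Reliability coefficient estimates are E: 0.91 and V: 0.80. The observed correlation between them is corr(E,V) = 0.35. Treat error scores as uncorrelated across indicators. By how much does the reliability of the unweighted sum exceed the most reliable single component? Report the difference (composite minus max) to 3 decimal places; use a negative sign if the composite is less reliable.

Var(sum) = 2 + 0.7 = 2.7; true-score variance = 1.71 + 0.7 = 2.41; composite reliability = 0.8926.
Max component reliability = 0.9100.
Difference = 0.8926 − 0.9100 = -0.017.

-0.017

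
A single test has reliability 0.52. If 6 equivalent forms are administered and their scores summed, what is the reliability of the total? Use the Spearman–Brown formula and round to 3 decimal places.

ρ_k = kρ / (1 + (k−1)ρ) = 6·0.52 / (1 + 5·0.52) = 3.120 / 3.600 = 0.867.

0.867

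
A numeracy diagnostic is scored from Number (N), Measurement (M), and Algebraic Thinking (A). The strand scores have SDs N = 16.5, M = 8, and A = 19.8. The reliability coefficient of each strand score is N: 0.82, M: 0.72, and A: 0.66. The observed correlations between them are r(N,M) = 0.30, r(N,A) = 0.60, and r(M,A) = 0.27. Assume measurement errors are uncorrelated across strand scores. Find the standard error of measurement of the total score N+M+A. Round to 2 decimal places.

Var(total) = 728.29 + 556.776 = 1285.07.
True-score variance = 528.071 + 556.776 = 1084.85, so reliability = 0.8442.
Error variance = 1285.07 − 1084.85 = 200.219; SEM = √200.219 = 14.15.

14.15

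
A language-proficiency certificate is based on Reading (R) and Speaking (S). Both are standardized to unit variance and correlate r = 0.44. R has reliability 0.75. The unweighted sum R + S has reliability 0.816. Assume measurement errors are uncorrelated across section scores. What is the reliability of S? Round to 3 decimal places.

0.720

Var(R+S) = 2 + 2·0.44 = 2.880.
True-score variance = ρ_R + ρ_S + 2·0.44, so 0.816 = (0.75 + ρ_S + 0.88) / 2.880.
ρ_S = 0.816·2.880 − 0.75 − 0.88 = 0.720.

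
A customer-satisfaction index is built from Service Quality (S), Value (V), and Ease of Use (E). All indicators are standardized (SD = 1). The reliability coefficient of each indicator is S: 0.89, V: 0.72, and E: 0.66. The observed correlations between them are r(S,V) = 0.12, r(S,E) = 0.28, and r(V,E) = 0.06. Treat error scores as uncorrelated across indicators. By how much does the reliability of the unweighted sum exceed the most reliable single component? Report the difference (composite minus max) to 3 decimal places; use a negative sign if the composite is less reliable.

Var(sum) = 3 + 0.92 = 3.92; true-score variance = 2.27 + 0.92 = 3.19; composite reliability = 0.8138.
Max component reliability = 0.8900.
Difference = 0.8138 − 0.8900 = -0.076.

-0.076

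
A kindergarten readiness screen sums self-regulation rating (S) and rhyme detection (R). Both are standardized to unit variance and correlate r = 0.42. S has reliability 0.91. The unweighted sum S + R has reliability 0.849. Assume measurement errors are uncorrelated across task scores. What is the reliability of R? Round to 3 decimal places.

0.661

Var(S+R) = 2 + 2·0.42 = 2.840.
True-score variance = ρ_S + ρ_R + 2·0.42, so 0.849 = (0.91 + ρ_R + 0.84) / 2.840.
ρ_R = 0.849·2.840 − 0.91 − 0.84 = 0.661.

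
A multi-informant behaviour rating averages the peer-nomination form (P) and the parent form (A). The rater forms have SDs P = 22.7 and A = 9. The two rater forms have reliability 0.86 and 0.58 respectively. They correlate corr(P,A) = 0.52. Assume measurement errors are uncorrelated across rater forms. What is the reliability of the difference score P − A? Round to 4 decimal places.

0.7234

Var(P−A) = 22.7² + 9² − 2·22.7·9·0.52 = 596.29 − 212.472 = 383.818.
Because errors are independent across components, Cov(Tᵢ,Tⱼ) = Cov(Xᵢ,Xⱼ); the off-diagonal part of the true-score variance is the same as above.
True-score variance = [22.7²·0.86 + 9²·0.58] − 212.472 = 490.129 − 212.472 = 277.657.
Reliability = 277.657 / 383.818 = 0.7234.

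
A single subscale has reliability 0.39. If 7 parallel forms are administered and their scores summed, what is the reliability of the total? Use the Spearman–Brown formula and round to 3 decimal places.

0.817

ρ_k = kρ / (1 + (k−1)ρ) = 7·0.39 / (1 + 6·0.39) = 2.730 / 3.340 = 0.817.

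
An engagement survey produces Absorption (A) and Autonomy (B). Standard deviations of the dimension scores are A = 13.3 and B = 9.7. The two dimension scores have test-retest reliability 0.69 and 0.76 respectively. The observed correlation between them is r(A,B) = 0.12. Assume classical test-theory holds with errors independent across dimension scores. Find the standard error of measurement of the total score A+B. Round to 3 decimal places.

8.799

Var(total) = 270.98 + 30.9624 = 301.942.
True-score variance = 193.562 + 30.9624 = 224.525, so reliability = 0.7436.
Error variance = 301.942 − 224.525 = 77.4175; SEM = √77.4175 = 8.799.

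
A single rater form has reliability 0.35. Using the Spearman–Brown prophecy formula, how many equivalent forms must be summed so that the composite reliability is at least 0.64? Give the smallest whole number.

k ≥ ρ*(1−ρ₁)/(ρ₁(1−ρ*)) = 0.64·0.65 / (0.35·0.36) = 3.302.
Smallest integer k = 4.

4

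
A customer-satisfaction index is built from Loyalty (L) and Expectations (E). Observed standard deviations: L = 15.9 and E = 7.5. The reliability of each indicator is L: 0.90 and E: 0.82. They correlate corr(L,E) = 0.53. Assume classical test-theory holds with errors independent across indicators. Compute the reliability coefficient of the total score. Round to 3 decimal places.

0.919

Var(L+E) = 15.9² + 7.5² + 2·[15.9·7.5·0.53] = 309.06 + 126.405 = 435.465.
With uncorrelated errors the cross-covariances are all true-score covariance, so they carry over unchanged; only the diagonal terms shrink to ρᵢσᵢ².
True-score variance = [15.9²·0.90 + 7.5²·0.82] + 126.405 = 273.654 + 126.405 = 400.059.
Reliability = 400.059 / 435.465 = 0.919.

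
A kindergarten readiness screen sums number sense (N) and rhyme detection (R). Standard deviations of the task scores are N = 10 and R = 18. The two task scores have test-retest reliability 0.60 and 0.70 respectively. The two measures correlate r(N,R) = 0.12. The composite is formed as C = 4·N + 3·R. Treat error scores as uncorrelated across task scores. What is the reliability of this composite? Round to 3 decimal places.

Var(C) = 4²·10² + 3²·18² + 2·[12·10·18·0.12] = 4516 + 518.4 = 5034.4.
With uncorrelated errors the cross-covariances are all true-score covariance, so they carry over unchanged; only the diagonal terms shrink to ρᵢσᵢ².
True-score variance = [4²·10²·0.60 + 3²·18²·0.70] + 518.4 = 3001.2 + 518.4 = 3519.6.
Reliability = 3519.6 / 5034.4 = 0.699.

0.699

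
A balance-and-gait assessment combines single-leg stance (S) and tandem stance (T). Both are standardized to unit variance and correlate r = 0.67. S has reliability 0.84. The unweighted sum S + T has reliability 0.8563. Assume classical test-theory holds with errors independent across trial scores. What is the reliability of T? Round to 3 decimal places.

0.680

Var(S+T) = 2 + 2·0.67 = 3.340.
True-score variance = ρ_S + ρ_T + 2·0.67, so 0.8563 = (0.84 + ρ_T + 1.34) / 3.340.
ρ_T = 0.8563·3.340 − 0.84 − 1.34 = 0.680.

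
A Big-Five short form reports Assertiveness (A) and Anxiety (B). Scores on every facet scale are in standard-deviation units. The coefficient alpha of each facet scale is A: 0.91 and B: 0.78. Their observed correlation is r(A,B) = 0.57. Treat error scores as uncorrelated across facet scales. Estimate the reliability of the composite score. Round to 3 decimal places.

Var(A+B) = 2 + 2·[0.57] = 2 + 1.14 = 3.14.
Because errors are independent across components, Cov(Tᵢ,Tⱼ) = Cov(Xᵢ,Xⱼ); the off-diagonal part of the true-score variance is the same as above.
True-score variance = [0.91 + 0.78] + 1.14 = 1.69 + 1.14 = 2.83.
Reliability = 2.83 / 3.14 = 0.901.

0.901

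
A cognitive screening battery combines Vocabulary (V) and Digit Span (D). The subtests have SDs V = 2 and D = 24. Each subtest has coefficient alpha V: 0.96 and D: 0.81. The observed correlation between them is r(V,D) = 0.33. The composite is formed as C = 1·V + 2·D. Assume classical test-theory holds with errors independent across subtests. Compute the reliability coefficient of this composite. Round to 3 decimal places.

0.815

Var(C) = 2² + 2²·24² + 2·[2·2·24·0.33] = 2308 + 63.36 = 2371.36.
With uncorrelated errors the cross-covariances are all true-score covariance, so they carry over unchanged; only the diagonal terms shrink to ρᵢσᵢ².
True-score variance = [2²·0.96 + 2²·24²·0.81] + 63.36 = 1870.08 + 63.36 = 1933.44.
Reliability = 1933.44 / 2371.36 = 0.815.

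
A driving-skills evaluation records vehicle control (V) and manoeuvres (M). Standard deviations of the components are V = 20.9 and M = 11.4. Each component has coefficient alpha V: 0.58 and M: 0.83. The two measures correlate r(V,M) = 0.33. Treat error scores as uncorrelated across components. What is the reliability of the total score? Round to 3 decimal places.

Var(V+M) = 20.9² + 11.4² + 2·[20.9·11.4·0.33] = 566.77 + 157.252 = 724.022.
With uncorrelated errors the cross-covariances are all true-score covariance, so they carry over unchanged; only the diagonal terms shrink to ρᵢσᵢ².
True-score variance = [20.9²·0.58 + 11.4²·0.83] + 157.252 = 361.217 + 157.252 = 518.468.
Reliability = 518.468 / 724.022 = 0.716.

0.716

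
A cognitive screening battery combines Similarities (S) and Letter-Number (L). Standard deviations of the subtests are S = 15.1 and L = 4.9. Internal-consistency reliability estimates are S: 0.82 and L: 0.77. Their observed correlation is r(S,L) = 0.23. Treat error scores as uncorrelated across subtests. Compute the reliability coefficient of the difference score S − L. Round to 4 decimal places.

Var(S−L) = 15.1² + 4.9² − 2·15.1·4.9·0.23 = 252.02 − 34.0354 = 217.985.
Because errors are independent across components, Cov(Tᵢ,Tⱼ) = Cov(Xᵢ,Xⱼ); the off-diagonal part of the true-score variance is the same as above.
True-score variance = [15.1²·0.82 + 4.9²·0.77] − 34.0354 = 205.456 − 34.0354 = 171.42.
Reliability = 171.42 / 217.985 = 0.7864.

0.7864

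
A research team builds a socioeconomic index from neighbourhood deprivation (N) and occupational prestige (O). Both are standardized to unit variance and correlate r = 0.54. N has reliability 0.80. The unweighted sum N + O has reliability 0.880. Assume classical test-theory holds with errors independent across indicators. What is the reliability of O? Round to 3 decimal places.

Var(N+O) = 2 + 2·0.54 = 3.080.
True-score variance = ρ_N + ρ_O + 2·0.54, so 0.880 = (0.80 + ρ_O + 1.08) / 3.080.
ρ_O = 0.880·3.080 − 0.80 − 1.08 = 0.830.

0.830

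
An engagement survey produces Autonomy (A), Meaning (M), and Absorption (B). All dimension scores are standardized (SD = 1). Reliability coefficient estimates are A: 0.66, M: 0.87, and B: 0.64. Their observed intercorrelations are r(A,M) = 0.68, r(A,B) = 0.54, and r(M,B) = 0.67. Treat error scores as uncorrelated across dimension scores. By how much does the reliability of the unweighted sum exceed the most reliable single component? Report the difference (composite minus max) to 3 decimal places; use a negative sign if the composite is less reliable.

0.008

Var(sum) = 3 + 3.78 = 6.78; true-score variance = 2.17 + 3.78 = 5.95; composite reliability = 0.8776.
Max component reliability = 0.8700.
Difference = 0.8776 − 0.8700 = 0.008.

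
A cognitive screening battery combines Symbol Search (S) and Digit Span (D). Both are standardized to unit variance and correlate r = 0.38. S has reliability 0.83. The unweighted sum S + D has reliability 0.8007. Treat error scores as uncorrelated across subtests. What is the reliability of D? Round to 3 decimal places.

Var(S+D) = 2 + 2·0.38 = 2.760.
True-score variance = ρ_S + ρ_D + 2·0.38, so 0.8007 = (0.83 + ρ_D + 0.76) / 2.760.
ρ_D = 0.8007·2.760 − 0.83 − 0.76 = 0.620.

0.620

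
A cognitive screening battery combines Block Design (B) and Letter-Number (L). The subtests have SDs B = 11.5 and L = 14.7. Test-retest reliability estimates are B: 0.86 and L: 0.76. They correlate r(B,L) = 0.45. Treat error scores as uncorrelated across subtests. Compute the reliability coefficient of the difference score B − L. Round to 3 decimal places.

Var(B−L) = 11.5² + 14.7² − 2·11.5·14.7·0.45 = 348.34 − 152.145 = 196.195.
Under uncorrelated errors the observed covariances equal the true-score covariances, so only the own-variance terms attenuate.
True-score variance = [11.5²·0.86 + 14.7²·0.76] − 152.145 = 277.963 − 152.145 = 125.818.
Reliability = 125.818 / 196.195 = 0.641.

0.641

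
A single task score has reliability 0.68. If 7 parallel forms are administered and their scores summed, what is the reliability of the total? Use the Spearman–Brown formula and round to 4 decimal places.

0.9370

ρ_k = kρ / (1 + (k−1)ρ) = 7·0.68 / (1 + 6·0.68) = 4.760 / 5.080 = 0.9370.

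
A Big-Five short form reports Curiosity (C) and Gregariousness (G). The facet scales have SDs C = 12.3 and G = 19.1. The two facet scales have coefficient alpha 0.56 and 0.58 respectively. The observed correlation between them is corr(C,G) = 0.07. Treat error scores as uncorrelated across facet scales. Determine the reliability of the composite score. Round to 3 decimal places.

Var(C+G) = 12.3² + 19.1² + 2·[12.3·19.1·0.07] = 516.1 + 32.8902 = 548.99.
Because errors are independent across components, Cov(Tᵢ,Tⱼ) = Cov(Xᵢ,Xⱼ); the off-diagonal part of the true-score variance is the same as above.
True-score variance = [12.3²·0.56 + 19.1²·0.58] + 32.8902 = 296.312 + 32.8902 = 329.202.
Reliability = 329.202 / 548.99 = 0.600.

0.600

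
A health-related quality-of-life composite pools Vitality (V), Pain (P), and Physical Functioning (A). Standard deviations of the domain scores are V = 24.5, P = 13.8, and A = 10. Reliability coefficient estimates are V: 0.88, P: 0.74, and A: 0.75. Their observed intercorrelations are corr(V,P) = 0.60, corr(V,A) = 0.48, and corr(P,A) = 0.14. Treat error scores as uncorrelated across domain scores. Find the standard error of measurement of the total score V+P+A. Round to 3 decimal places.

Var(total) = 890.69 + 679.56 = 1570.25.
True-score variance = 744.146 + 679.56 = 1423.71, so reliability = 0.9067.
Error variance = 1570.25 − 1423.71 = 146.544; SEM = √146.544 = 12.106.

12.106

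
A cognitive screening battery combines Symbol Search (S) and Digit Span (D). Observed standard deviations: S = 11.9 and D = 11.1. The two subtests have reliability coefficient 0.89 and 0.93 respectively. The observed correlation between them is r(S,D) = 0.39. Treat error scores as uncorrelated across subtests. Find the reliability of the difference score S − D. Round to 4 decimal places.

0.8504

Var(S−D) = 11.9² + 11.1² − 2·11.9·11.1·0.39 = 264.82 − 103.03 = 161.79.
With uncorrelated errors the cross-covariances are all true-score covariance, so they carry over unchanged; only the diagonal terms shrink to ρᵢσᵢ².
True-score variance = [11.9²·0.89 + 11.1²·0.93] − 103.03 = 240.618 − 103.03 = 137.588.
Reliability = 137.588 / 161.79 = 0.8504.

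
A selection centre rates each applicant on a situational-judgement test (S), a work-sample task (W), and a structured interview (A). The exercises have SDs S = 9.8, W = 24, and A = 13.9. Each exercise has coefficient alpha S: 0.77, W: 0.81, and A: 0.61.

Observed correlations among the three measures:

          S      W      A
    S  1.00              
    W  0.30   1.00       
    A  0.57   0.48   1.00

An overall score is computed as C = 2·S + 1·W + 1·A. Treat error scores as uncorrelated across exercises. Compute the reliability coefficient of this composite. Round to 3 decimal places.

Var(C) = 2²·9.8² + 24² + 13.9² + 2·[2·9.8·24·0.30 + 2·9.8·13.9·0.57 + 24·13.9·0.48] = 1153.37 + 913.078 = 2066.45.
Because errors are independent across components, Cov(Tᵢ,Tⱼ) = Cov(Xᵢ,Xⱼ); the off-diagonal part of the true-score variance is the same as above.
True-score variance = [2²·9.8²·0.77 + 24²·0.81 + 13.9²·0.61] + 913.078 = 880.221 + 913.078 = 1793.3.
Reliability = 1793.3 / 2066.45 = 0.868.

0.868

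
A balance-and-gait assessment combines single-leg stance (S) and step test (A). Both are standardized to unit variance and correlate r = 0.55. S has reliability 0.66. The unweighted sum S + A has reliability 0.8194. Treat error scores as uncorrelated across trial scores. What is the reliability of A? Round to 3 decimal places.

Var(S+A) = 2 + 2·0.55 = 3.100.
True-score variance = ρ_S + ρ_A + 2·0.55, so 0.8194 = (0.66 + ρ_A + 1.10) / 3.100.
ρ_A = 0.8194·3.100 − 0.66 − 1.10 = 0.780.

0.780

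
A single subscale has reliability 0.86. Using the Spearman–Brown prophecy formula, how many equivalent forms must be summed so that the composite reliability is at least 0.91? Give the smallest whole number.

k ≥ ρ*(1−ρ₁)/(ρ₁(1−ρ*)) = 0.91·0.14 / (0.86·0.09) = 1.646.
Smallest integer k = 2.

2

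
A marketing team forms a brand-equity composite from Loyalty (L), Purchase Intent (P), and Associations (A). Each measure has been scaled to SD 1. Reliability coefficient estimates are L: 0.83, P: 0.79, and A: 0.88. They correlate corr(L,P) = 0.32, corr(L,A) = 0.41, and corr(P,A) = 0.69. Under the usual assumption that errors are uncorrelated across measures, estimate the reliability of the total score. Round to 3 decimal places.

0.914

Var(L+P+A) = 3 + 2·[0.32 + 0.41 + 0.69] = 3 + 2.84 = 5.84.
Because errors are independent across components, Cov(Tᵢ,Tⱼ) = Cov(Xᵢ,Xⱼ); the off-diagonal part of the true-score variance is the same as above.
True-score variance = [0.83 + 0.79 + 0.88] + 2.84 = 2.5 + 2.84 = 5.34.
Reliability = 5.34 / 5.84 = 0.914.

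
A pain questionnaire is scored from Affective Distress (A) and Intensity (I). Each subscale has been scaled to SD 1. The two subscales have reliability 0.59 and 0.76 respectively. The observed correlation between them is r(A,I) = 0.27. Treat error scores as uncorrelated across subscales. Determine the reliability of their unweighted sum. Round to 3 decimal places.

Var(A+I) = 2 + 2·[0.27] = 2 + 0.54 = 2.54.
With uncorrelated errors the cross-covariances are all true-score covariance, so they carry over unchanged; only the diagonal terms shrink to ρᵢσᵢ².
True-score variance = [0.59 + 0.76] + 0.54 = 1.35 + 0.54 = 1.89.
Reliability = 1.89 / 2.54 = 0.744.

0.744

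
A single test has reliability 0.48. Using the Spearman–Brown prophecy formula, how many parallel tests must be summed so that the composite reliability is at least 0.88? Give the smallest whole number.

k ≥ ρ*(1−ρ₁)/(ρ₁(1−ρ*)) = 0.88·0.52 / (0.48·0.12) = 7.944.
Smallest integer k = 8.

8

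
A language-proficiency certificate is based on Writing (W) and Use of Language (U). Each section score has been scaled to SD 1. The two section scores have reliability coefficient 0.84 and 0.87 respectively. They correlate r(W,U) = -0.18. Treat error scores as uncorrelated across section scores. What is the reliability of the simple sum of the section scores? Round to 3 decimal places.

0.823

Var(W+U) = 2 + 2·[(-0.18)] = 2 − 0.36 = 1.64.
Because errors are independent across components, Cov(Tᵢ,Tⱼ) = Cov(Xᵢ,Xⱼ); the off-diagonal part of the true-score variance is the same as above.
True-score variance = [0.84 + 0.87] − 0.36 = 1.71 − 0.36 = 1.35.
Reliability = 1.35 / 1.64 = 0.823.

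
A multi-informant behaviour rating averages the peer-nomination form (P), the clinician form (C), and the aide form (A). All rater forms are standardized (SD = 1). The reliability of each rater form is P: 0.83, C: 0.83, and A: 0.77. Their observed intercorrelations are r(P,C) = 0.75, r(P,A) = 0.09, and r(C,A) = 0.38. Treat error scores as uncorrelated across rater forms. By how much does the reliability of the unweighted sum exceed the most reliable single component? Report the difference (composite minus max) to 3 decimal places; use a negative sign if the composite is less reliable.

Var(sum) = 3 + 2.44 = 5.44; true-score variance = 2.43 + 2.44 = 4.87; composite reliability = 0.8952.
Max component reliability = 0.8300.
Difference = 0.8952 − 0.8300 = 0.065.

0.065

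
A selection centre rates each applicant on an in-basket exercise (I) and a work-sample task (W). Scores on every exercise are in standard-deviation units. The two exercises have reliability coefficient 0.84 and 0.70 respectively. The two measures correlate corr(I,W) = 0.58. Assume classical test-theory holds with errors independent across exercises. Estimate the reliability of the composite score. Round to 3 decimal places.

0.854

Var(I+W) = 2 + 2·[0.58] = 2 + 1.16 = 3.16.
With uncorrelated errors the cross-covariances are all true-score covariance, so they carry over unchanged; only the diagonal terms shrink to ρᵢσᵢ².
True-score variance = [0.84 + 0.70] + 1.16 = 1.54 + 1.16 = 2.7.
Reliability = 2.7 / 3.16 = 0.854.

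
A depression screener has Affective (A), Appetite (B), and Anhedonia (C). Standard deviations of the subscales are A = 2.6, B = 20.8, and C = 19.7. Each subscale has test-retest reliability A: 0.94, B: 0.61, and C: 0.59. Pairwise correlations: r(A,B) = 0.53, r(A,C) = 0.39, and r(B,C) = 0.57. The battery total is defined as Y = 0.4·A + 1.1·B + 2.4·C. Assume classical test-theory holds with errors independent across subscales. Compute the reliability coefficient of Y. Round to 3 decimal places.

0.724

Var(Y) = 0.4²·2.6² + 1.1²·20.8² + 2.4²·19.7² + 2·[0.44·2.6·20.8·0.53 + 0.96·2.6·19.7·0.39 + 2.64·20.8·19.7·0.57] = 2759.97 + 1296.79 = 4056.76.
Under uncorrelated errors the observed covariances equal the true-score covariances, so only the own-variance terms attenuate.
True-score variance = [0.4²·2.6²·0.94 + 1.1²·20.8²·0.61 + 2.4²·19.7²·0.59] + 1296.79 = 1639.23 + 1296.79 = 2936.02.
Reliability = 2936.02 / 4056.76 = 0.724.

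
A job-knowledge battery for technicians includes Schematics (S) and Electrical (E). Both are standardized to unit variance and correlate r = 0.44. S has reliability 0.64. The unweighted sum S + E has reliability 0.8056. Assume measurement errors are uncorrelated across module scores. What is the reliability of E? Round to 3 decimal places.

Var(S+E) = 2 + 2·0.44 = 2.880.
True-score variance = ρ_S + ρ_E + 2·0.44, so 0.8056 = (0.64 + ρ_E + 0.88) / 2.880.
ρ_E = 0.8056·2.880 − 0.64 − 0.88 = 0.800.

0.800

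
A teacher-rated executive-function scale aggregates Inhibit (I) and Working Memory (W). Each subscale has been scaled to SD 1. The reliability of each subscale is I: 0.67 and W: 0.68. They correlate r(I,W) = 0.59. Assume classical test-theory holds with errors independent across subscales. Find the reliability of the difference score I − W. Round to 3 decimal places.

0.207

Var(I−W) = 1 + 1 − 2·0.59 = 2 − 1.18 = 0.82.
Because errors are independent across components, Cov(Tᵢ,Tⱼ) = Cov(Xᵢ,Xⱼ); the off-diagonal part of the true-score variance is the same as above.
True-score variance = [0.67 + 0.68] − 1.18 = 1.35 − 1.18 = 0.17.
Reliability = 0.17 / 0.82 = 0.207.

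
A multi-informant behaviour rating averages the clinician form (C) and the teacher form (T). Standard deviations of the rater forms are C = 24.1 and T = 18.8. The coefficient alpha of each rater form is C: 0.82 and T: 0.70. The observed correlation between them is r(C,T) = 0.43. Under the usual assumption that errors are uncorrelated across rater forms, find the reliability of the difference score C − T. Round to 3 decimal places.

0.613

Var(C−T) = 24.1² + 18.8² − 2·24.1·18.8·0.43 = 934.25 − 389.649 = 544.601.
Because errors are independent across components, Cov(Tᵢ,Tⱼ) = Cov(Xᵢ,Xⱼ); the off-diagonal part of the true-score variance is the same as above.
True-score variance = [24.1²·0.82 + 18.8²·0.70] − 389.649 = 723.672 − 389.649 = 334.023.
Reliability = 334.023 / 544.601 = 0.613.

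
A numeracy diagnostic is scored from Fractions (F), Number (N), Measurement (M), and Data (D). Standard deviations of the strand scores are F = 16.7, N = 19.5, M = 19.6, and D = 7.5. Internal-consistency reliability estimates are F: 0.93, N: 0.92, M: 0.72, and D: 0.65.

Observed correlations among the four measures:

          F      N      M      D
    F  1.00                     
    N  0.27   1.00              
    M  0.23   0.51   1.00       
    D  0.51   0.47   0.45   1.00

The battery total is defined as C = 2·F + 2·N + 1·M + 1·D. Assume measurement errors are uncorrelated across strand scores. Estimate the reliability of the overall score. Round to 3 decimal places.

0.941

Var(C) = 2²·16.7² + 2²·19.5² + 19.6² + 7.5² + 2·[4·16.7·19.5·0.27 + 2·16.7·19.6·0.23 + 2·16.7·7.5·0.51 + 2·19.5·19.6·0.51 + 2·19.5·7.5·0.47 + 19.6·7.5·0.45] = 3076.97 + 2446.99 = 5523.96.
Because errors are independent across components, Cov(Tᵢ,Tⱼ) = Cov(Xᵢ,Xⱼ); the off-diagonal part of the true-score variance is the same as above.
True-score variance = [2²·16.7²·0.93 + 2²·19.5²·0.92 + 19.6²·0.72 + 7.5²·0.65] + 2446.99 = 2749.95 + 2446.99 = 5196.93.
Reliability = 5196.93 / 5523.96 = 0.941.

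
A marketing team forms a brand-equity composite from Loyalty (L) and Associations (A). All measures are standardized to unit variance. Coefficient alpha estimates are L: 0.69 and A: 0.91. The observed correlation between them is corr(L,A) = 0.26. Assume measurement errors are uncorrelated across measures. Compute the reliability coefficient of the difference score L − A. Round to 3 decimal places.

0.730

Var(L−A) = 1 + 1 − 2·0.26 = 2 − 0.52 = 1.48.
Because errors are independent across components, Cov(Tᵢ,Tⱼ) = Cov(Xᵢ,Xⱼ); the off-diagonal part of the true-score variance is the same as above.
True-score variance = [0.69 + 0.91] − 0.52 = 1.6 − 0.52 = 1.08.
Reliability = 1.08 / 1.48 = 0.730.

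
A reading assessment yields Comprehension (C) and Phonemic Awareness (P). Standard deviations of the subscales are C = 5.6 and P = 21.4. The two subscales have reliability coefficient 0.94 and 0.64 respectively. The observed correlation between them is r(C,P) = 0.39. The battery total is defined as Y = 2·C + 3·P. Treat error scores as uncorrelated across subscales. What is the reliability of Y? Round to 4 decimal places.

0.6898

Var(Y) = 2²·5.6² + 3²·21.4² + 2·[6·5.6·21.4·0.39] = 4247.08 + 560.851 = 4807.93.
Because errors are independent across components, Cov(Tᵢ,Tⱼ) = Cov(Xᵢ,Xⱼ); the off-diagonal part of the true-score variance is the same as above.
True-score variance = [2²·5.6²·0.94 + 3²·21.4²·0.64] + 560.851 = 2755.76 + 560.851 = 3316.61.
Reliability = 3316.61 / 4807.93 = 0.6898.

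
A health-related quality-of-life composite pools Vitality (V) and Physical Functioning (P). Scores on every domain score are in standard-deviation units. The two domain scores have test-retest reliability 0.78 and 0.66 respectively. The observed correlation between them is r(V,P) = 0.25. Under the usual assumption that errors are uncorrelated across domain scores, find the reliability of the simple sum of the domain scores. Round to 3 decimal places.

Var(V+P) = 2 + 2·[0.25] = 2 + 0.5 = 2.5.
Under uncorrelated errors the observed covariances equal the true-score covariances, so only the own-variance terms attenuate.
True-score variance = [0.78 + 0.66] + 0.5 = 1.44 + 0.5 = 1.94.
Reliability = 1.94 / 2.5 = 0.776.

0.776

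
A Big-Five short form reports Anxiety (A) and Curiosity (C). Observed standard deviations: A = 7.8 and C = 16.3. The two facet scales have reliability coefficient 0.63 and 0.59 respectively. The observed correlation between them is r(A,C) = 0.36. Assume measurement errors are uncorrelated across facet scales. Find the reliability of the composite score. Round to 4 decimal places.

Var(A+C) = 7.8² + 16.3² + 2·[7.8·16.3·0.36] = 326.53 + 91.5408 = 418.071.
Under uncorrelated errors the observed covariances equal the true-score covariances, so only the own-variance terms attenuate.
True-score variance = [7.8²·0.63 + 16.3²·0.59] + 91.5408 = 195.086 + 91.5408 = 286.627.
Reliability = 286.627 / 418.071 = 0.6856.

0.6856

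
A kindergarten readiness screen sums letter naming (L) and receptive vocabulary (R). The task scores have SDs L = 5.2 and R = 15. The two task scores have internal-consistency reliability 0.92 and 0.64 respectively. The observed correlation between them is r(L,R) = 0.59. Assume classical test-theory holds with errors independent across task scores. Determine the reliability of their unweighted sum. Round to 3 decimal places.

Var(L+R) = 5.2² + 15² + 2·[5.2·15·0.59] = 252.04 + 92.04 = 344.08.
Under uncorrelated errors the observed covariances equal the true-score covariances, so only the own-variance terms attenuate.
True-score variance = [5.2²·0.92 + 15²·0.64] + 92.04 = 168.877 + 92.04 = 260.917.
Reliability = 260.917 / 344.08 = 0.758.

0.758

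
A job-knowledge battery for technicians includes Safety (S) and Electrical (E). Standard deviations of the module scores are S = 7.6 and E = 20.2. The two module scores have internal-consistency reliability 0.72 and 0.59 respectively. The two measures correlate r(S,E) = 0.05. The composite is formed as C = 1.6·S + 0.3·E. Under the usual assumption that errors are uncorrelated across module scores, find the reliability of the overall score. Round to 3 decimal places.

Var(C) = 1.6²·7.6² + 0.3²·20.2² + 2·[0.48·7.6·20.2·0.05] = 184.589 + 7.36896 = 191.958.
With uncorrelated errors the cross-covariances are all true-score covariance, so they carry over unchanged; only the diagonal terms shrink to ρᵢσᵢ².
True-score variance = [1.6²·7.6²·0.72 + 0.3²·20.2²·0.59] + 7.36896 = 128.13 + 7.36896 = 135.499.
Reliability = 135.499 / 191.958 = 0.706.

0.706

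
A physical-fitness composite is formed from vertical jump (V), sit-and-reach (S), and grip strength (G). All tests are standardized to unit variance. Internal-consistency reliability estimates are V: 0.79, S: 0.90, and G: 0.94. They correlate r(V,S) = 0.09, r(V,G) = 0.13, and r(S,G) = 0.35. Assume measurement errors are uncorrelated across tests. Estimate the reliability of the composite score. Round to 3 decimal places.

0.911

Var(V+S+G) = 3 + 2·[0.09 + 0.13 + 0.35] = 3 + 1.14 = 4.14.
With uncorrelated errors the cross-covariances are all true-score covariance, so they carry over unchanged; only the diagonal terms shrink to ρᵢσᵢ².
True-score variance = [0.79 + 0.90 + 0.94] + 1.14 = 2.63 + 1.14 = 3.77.
Reliability = 3.77 / 4.14 = 0.911.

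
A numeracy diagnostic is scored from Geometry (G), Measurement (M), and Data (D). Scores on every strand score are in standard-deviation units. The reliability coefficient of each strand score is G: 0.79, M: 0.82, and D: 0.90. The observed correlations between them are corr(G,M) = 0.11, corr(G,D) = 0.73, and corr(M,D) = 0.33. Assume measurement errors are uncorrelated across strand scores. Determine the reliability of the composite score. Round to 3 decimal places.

0.908

Var(G+M+D) = 3 + 2·[0.11 + 0.73 + 0.33] = 3 + 2.34 = 5.34.
With uncorrelated errors the cross-covariances are all true-score covariance, so they carry over unchanged; only the diagonal terms shrink to ρᵢσᵢ².
True-score variance = [0.79 + 0.82 + 0.90] + 2.34 = 2.51 + 2.34 = 4.85.
Reliability = 4.85 / 5.34 = 0.908.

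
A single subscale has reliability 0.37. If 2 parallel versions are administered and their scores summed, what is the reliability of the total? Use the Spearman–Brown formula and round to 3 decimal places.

0.540

ρ_k = kρ / (1 + (k−1)ρ) = 2·0.37 / (1 + 1·0.37) = 0.740 / 1.370 = 0.540.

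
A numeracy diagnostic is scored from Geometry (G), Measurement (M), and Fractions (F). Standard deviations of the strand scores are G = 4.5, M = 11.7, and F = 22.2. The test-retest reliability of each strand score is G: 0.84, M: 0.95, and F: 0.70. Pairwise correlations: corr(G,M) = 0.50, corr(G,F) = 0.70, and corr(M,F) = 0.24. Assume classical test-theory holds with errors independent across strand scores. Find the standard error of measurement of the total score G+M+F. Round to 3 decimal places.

Var(total) = 649.98 + 317.185 = 967.165.
True-score variance = 492.043 + 317.185 = 809.229, so reliability = 0.8367.
Error variance = 967.165 − 809.229 = 157.937; SEM = √157.937 = 12.567.

12.567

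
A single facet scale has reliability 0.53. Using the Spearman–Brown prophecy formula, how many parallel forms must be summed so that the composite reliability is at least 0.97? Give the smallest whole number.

29

k ≥ ρ*(1−ρ₁)/(ρ₁(1−ρ*)) = 0.97·0.47 / (0.53·0.03) = 28.673.
Smallest integer k = 29.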